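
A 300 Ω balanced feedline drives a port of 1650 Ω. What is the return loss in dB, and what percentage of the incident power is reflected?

Γ = (1650 − 300)/(1650 + 300) = 0.692
RL = −20·log₁₀(0.692) = 3.19 dB
P_refl/P_inc = |Γ|² = 0.479

RL ≈ 3.19 dB; 47.9% of incident power reflected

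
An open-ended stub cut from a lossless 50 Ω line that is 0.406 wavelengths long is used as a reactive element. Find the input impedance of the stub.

βl = 2π × 0.406 = 146°
tan(βl) = -0.67
For an open-ended stub, Z_in = −jZ_0·cot(βl) = −jZ_0/tan(βl)

Z_in ≈ +j74.6 Ω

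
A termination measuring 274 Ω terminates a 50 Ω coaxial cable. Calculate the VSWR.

For a purely resistive load, VSWR = R_L/Z_0 or Z_0/R_L (whichever > 1) = 274/50

VSWR ≈ 5.48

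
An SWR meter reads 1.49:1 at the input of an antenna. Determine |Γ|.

|Γ| = (S − 1)/(S + 1) = (1.49 − 1)/(1.49 + 1) = 0.49/2.49

|Γ| ≈ 0.197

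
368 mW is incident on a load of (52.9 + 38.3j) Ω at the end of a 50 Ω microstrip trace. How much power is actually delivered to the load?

|Γ| = |(2.9 + j38.3)/(102.9 + j38.3)| = 0.35
|Γ|² = 0.122
P_refl = |Γ|²·P_inc = 45 mW, P_del = (1 − |Γ|²)·P_inc = 323 mW

P_delivered ≈ 323 mW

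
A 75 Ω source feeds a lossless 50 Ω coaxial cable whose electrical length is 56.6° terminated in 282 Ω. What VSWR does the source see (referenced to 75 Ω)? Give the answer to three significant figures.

tan(βl) = 1.52
Z_in = Z_0·(Z_L + jZ_0·tanβl)/(Z_0 + jZ_L·tanβl) = 12.5 − j31.5 Ω
Γ_s = (Z_in − Z_s)/(Z_in + Z_s) = (-62.5 − j31.5)/(87.5 − j31.5), |Γ_s| = 0.752
VSWR = (1 + |Γ_s|)/(1 − |Γ_s|)

VSWR ≈ 7.06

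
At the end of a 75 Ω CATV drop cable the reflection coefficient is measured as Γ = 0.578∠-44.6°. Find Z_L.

Z_L = Z_0·(1 + Γ)/(1 − Γ) = 75·(1.41 − j0.406)/(0.588 + j0.406)

Z_L ≈ 97.7 − j119 Ω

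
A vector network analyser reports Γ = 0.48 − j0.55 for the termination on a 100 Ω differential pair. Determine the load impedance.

Z_L = Z_0·(1 + Γ)/(1 − Γ) = 100·(1.48 − j0.55)/(0.52 + j0.55)

Z_L ≈ 81.5 − j192 Ω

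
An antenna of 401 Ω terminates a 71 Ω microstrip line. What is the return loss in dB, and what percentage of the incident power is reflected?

Γ = (401 − 71)/(401 + 71) = 0.699
RL = −20·log₁₀(0.699) = 3.11 dB
P_refl/P_inc = |Γ|² = 0.489

RL ≈ 3.11 dB; 48.9% of incident power reflected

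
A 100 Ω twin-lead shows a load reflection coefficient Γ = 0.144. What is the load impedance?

Z_L = Z_0·(1 + Γ)/(1 − Γ) = 100·(1.14)/(0.856)

Z_L ≈ 134 Ω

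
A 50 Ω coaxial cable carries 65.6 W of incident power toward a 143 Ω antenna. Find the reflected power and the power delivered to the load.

Γ = (143 − 50)/(143 + 50) = 0.482
|Γ|² = 0.232
P_refl = |Γ|²·P_inc = 15.2 W, P_del = (1 − |Γ|²)·P_inc = 50.4 W

P_reflected ≈ 15.2 W; P_delivered ≈ 50.4 W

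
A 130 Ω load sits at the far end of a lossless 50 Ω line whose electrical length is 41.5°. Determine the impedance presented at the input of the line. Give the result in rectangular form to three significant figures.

tan(βl) = tan(41.5°) = 0.885
Z_in = Z_0·(Z_L + jZ_0·tanβl)/(Z_0 + jZ_L·tanβl)
     = 50·(130 + j44.2)/(50 + j115)

Z_in ≈ 36.8 − j40.5 Ω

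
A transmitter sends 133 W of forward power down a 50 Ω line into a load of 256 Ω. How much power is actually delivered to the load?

Γ = (256 − 50)/(256 + 50) = 0.673
|Γ|² = 0.453
P_refl = |Γ|²·P_inc = 60.3 W, P_del = (1 − |Γ|²)·P_inc = 72.7 W

P_delivered ≈ 72.7 W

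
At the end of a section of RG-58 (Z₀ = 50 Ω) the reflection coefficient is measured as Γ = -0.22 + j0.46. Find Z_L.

Z_L = Z_0·(1 + Γ)/(1 − Γ) = 50·(0.78 + j0.46)/(1.22 − j0.46)

Z_L ≈ 21.8 + j27.1 Ω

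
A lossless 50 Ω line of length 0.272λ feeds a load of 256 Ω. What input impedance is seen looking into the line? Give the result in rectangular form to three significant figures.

βl = 2π × 0.272 = 97.9°
tan(βl) = tan(97.9°) = -7.19
Z_in = Z_0·(Z_L + jZ_0·tanβl)/(Z_0 + jZ_L·tanβl)
     = 50·(256 − j359)/(50 − j1840)

Z_in ≈ 9.95 + j6.69 Ω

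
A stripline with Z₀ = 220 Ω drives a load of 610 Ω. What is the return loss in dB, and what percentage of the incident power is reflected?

RL ≈ 6.56 dB; 22.1% of incident power reflected

Γ = (610 − 220)/(610 + 220) = 0.47
RL = −20·log₁₀(0.47) = 6.56 dB
P_refl/P_inc = |Γ|² = 0.221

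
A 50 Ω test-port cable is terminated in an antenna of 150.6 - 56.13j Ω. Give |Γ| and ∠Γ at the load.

Γ = (Z_L − Z_0)/(Z_L + Z_0) = (100.6 − j56.13)/(200.6 − j56.13)
|Γ| = 115/208 = 0.553

Γ ≈ 0.553 ∠ -13.5°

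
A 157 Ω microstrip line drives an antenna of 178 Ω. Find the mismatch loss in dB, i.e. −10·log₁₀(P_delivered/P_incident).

mismatch loss ≈ 0.0171 dB

Γ = (178 − 157)/(178 + 157) = 0.0627
|Γ|² = 0.00393, so P_del/P_inc = 1 − |Γ|² = 0.996
ML = −10·log₁₀(1 − |Γ|²)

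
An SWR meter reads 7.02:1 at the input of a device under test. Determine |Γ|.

|Γ| ≈ 0.751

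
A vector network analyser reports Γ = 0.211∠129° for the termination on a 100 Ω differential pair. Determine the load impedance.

Z_L ≈ 72.9 + j25 Ω

Z_L = Z_0·(1 + Γ)/(1 − Γ) = 100·(0.867 + j0.164)/(1.13 − j0.164)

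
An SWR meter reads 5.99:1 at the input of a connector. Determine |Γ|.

|Γ| = (S − 1)/(S + 1) = (5.99 − 1)/(5.99 + 1) = 4.99/6.99

|Γ| ≈ 0.714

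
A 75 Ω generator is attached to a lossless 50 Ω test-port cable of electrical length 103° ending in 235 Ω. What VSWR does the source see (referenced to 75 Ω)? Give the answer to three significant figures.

VSWR ≈ 6.86

tan(βl) = -4.33
Z_in = Z_0·(Z_L + jZ_0·tanβl)/(Z_0 + jZ_L·tanβl) = 11.2 + j11 Ω
Γ_s = (Z_in − Z_s)/(Z_in + Z_s) = (-63.8 + j11)/(86.2 + j11), |Γ_s| = 0.745
VSWR = (1 + |Γ_s|)/(1 − |Γ_s|)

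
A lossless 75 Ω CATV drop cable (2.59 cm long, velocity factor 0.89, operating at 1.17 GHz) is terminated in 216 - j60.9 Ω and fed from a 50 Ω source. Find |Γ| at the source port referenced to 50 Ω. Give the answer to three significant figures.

λ = v/f = 0.89·c / 1.17 GHz = 0.228 m
βl = 2π·l/λ = 2π × 0.113 = 40.9°
tan(βl) = 0.865
Z_in = Z_0·(Z_L + jZ_0·tanβl)/(Z_0 + jZ_L·tanβl) = 41.5 − j58.4 Ω
Γ_s = (Z_in − Z_s)/(Z_in + Z_s) = (-8.52 − j58.4)/(91.5 − j58.4), |Γ_s| = 0.544

|Γ| ≈ 0.544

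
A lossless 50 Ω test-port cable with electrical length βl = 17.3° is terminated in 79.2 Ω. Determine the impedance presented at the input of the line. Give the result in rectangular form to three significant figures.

tan(βl) = tan(17.3°) = 0.311
Z_in = Z_0·(Z_L + jZ_0·tanβl)/(Z_0 + jZ_L·tanβl)
     = 50·(79.2 + j15.6)/(50 + j24.7)

Z_in ≈ 69.9 − j18.9 Ω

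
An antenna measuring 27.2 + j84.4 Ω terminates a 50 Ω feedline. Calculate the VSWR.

Γ = (Z_L − Z_0)/(Z_L + Z_0) = (-22.8 + j84.4)/(77.2 + j84.4)
|Γ| = 87.4/114 = 0.764
VSWR = (1 + |Γ|)/(1 − |Γ|) = 1.76/0.236

VSWR ≈ 7.49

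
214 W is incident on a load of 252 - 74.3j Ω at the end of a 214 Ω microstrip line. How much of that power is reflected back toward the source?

|Γ| = |(38 − j74.3)/(466 − j74.3)| = 0.177
|Γ|² = 0.0313
P_refl = |Γ|²·P_inc = 6.69 W, P_del = (1 − |Γ|²)·P_inc = 207 W

P_reflected ≈ 6.69 W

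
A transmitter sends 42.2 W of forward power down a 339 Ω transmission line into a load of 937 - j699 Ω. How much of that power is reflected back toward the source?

P_reflected ≈ 16.9 W

|Γ| = |(598 − j699)/(1276 − j699)| = 0.632
|Γ|² = 0.4
P_refl = |Γ|²·P_inc = 16.9 W, P_del = (1 − |Γ|²)·P_inc = 25.3 W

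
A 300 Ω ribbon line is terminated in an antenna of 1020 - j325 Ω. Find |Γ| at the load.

|Γ| ≈ 0.581

Γ = (Z_L − Z_0)/(Z_L + Z_0) = (720 − j325)/(1320 − j325)
|Γ| = 790/1360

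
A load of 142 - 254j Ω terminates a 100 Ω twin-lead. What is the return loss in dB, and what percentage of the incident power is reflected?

Γ = (42 − j254)/(242 − j254), |Γ| = 0.734
RL = −20·log₁₀(0.734) = 2.69 dB
P_refl/P_inc = |Γ|² = 0.539

RL ≈ 2.69 dB; 53.9% of incident power reflected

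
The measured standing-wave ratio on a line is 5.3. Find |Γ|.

|Γ| = (S − 1)/(S + 1) = (5.3 − 1)/(5.3 + 1) = 4.3/6.3

|Γ| ≈ 0.683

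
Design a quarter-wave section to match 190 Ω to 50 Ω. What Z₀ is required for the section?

Z_qwt = √(Z_0·R_L) = √(50 × 190) = √9500

Z_qwt ≈ 97.5 Ω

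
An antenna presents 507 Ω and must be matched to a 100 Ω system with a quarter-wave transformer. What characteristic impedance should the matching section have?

Z_qwt ≈ 225 Ω

Z_qwt = √(Z_0·R_L) = √(100 × 507) = √50700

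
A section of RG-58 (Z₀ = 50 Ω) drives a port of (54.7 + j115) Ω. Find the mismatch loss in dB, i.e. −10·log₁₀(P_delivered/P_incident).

Γ = (4.7 + j115)/(104.7 + j115), |Γ| = 0.74
|Γ|² = 0.548, so P_del/P_inc = 1 − |Γ|² = 0.452
ML = −10·log₁₀(1 − |Γ|²)

mismatch loss ≈ 3.45 dB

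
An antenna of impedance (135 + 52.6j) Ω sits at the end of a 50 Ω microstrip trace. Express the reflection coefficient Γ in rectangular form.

Γ ≈ 0.5 + j0.142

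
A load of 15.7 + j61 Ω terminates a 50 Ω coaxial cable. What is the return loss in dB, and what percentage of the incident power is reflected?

Γ = (-34.3 + j61)/(65.7 + j61), |Γ| = 0.781
RL = −20·log₁₀(0.781) = 2.15 dB
P_refl/P_inc = |Γ|² = 0.609

RL ≈ 2.15 dB; 60.9% of incident power reflected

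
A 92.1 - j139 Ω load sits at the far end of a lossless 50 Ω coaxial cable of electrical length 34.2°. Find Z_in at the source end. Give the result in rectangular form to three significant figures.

tan(βl) = tan(34.2°) = 0.68
Z_in = Z_0·(Z_L + jZ_0·tanβl)/(Z_0 + jZ_L·tanβl)
     = 50·(92.1 − j105)/(144 + j62.6)

Z_in ≈ 13.6 − j42.2 Ω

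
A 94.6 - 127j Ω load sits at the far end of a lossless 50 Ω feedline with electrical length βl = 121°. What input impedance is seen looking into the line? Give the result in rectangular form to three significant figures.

tan(βl) = tan(121°) = -1.66
Z_in = Z_0·(Z_L + jZ_0·tanβl)/(Z_0 + jZ_L·tanβl)
     = 50·(94.6 − j210)/(-161 − j157)

Z_in ≈ 17.5 + j48 Ω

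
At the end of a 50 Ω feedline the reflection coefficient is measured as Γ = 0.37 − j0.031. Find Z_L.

Z_L ≈ 108 − j7.79 Ω

Z_L = Z_0·(1 + Γ)/(1 − Γ) = 50·(1.37 − j0.031)/(0.63 + j0.031)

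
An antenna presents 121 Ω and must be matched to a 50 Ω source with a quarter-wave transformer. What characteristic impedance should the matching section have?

Z_qwt = √(Z_0·R_L) = √(50 × 121) = √6050

Z_qwt ≈ 77.8 Ω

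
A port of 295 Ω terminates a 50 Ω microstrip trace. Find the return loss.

RL ≈ 2.97 dB

Γ = (295 − 50)/(295 + 50) = 0.71
RL = −20·log₁₀|Γ| = −20·log₁₀(0.71)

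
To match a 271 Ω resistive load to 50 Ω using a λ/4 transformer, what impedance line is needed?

Z_qwt ≈ 116 Ω

Z_qwt = √(Z_0·R_L) = √(50 × 271) = √13550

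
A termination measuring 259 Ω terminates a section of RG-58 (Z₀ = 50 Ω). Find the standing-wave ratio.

For a purely resistive load, VSWR = R_L/Z_0 or Z_0/R_L (whichever > 1) = 259/50

VSWR ≈ 5.18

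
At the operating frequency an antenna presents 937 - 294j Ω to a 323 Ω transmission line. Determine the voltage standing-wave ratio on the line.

VSWR ≈ 3.22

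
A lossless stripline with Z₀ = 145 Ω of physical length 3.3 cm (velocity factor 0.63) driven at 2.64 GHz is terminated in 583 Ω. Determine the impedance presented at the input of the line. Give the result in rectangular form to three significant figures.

λ = v/f = 0.63·c / 2.64 GHz = 0.0716 m
βl = 2π·l/λ = 2π × 0.461 = 166°
tan(βl) = tan(166°) = -0.25
Z_in = Z_0·(Z_L + jZ_0·tanβl)/(Z_0 + jZ_L·tanβl)
     = 145·(583 − j36.3)/(145 − j146)

Z_in ≈ 308 + j273 Ω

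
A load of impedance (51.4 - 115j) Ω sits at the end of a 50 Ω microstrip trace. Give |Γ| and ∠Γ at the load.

Γ ≈ 0.75 ∠ -40.7°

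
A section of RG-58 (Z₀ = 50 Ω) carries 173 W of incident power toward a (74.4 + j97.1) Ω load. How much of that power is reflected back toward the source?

|Γ| = |(24.4 + j97.1)/(124.4 + j97.1)| = 0.634
|Γ|² = 0.403
P_refl = |Γ|²·P_inc = 69.6 W, P_del = (1 − |Γ|²)·P_inc = 103 W

P_reflected ≈ 69.6 W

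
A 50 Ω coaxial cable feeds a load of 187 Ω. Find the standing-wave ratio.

VSWR ≈ 3.74

Γ = (187 − 50)/(187 + 50) = 0.578
VSWR = (1 + 0.578)/(1 − 0.578)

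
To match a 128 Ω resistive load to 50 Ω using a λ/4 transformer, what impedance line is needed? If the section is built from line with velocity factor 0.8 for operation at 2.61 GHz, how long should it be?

Z_qwt ≈ 80 Ω; length ≈ 2.3 cm

Z_qwt = √(Z_0·R_L) = √(50 × 128) = √6400
λ = 0.8·c/f = 0.092 m, so l = λ/4 = 0.023 m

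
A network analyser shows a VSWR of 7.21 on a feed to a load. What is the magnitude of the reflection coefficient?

|Γ| ≈ 0.756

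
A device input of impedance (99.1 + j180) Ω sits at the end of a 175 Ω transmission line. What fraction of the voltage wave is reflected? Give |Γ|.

Γ = (Z_L − Z_0)/(Z_L + Z_0) = (-75.9 + j180)/(274.1 + j180)
|Γ| = 195/328

|Γ| ≈ 0.596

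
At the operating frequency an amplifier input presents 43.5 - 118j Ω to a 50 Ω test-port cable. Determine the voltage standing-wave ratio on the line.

VSWR ≈ 8.3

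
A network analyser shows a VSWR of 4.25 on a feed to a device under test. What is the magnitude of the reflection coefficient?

|Γ| ≈ 0.619

|Γ| = (S − 1)/(S + 1) = (4.25 − 1)/(4.25 + 1) = 3.25/5.25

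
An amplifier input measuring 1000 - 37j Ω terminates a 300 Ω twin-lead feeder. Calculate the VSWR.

VSWR ≈ 3.34

Γ = (Z_L − Z_0)/(Z_L + Z_0) = (700 − j37)/(1300 − j37)
|Γ| = 701/1300 = 0.539
VSWR = (1 + |Γ|)/(1 − |Γ|) = 1.54/0.461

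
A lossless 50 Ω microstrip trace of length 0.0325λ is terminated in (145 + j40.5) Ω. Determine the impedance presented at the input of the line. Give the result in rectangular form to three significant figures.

Z_in ≈ 144 − j42.5 Ω

βl = 2π × 0.0325 = 11.7°
tan(βl) = tan(11.7°) = 0.207
Z_in = Z_0·(Z_L + jZ_0·tanβl)/(Z_0 + jZ_L·tanβl)
     = 50·(145 + j50.9)/(41.6 + j30)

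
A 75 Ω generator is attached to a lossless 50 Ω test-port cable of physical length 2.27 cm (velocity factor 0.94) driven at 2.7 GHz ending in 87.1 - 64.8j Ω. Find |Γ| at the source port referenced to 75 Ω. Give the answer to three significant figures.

|Γ| ≈ 0.629

λ = v/f = 0.94·c / 2.7 GHz = 0.104 m
βl = 2π·l/λ = 2π × 0.217 = 78.2°
tan(βl) = 4.8
Z_in = Z_0·(Z_L + jZ_0·tanβl)/(Z_0 + jZ_L·tanβl) = 17.2 + j4.41 Ω
Γ_s = (Z_in − Z_s)/(Z_in + Z_s) = (-57.8 + j4.41)/(92.2 + j4.41), |Γ_s| = 0.629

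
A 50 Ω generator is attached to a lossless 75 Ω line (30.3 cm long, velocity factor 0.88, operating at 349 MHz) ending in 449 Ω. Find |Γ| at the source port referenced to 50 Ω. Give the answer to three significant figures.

λ = v/f = 0.88·c / 349 MHz = 0.756 m
βl = 2π·l/λ = 2π × 0.401 = 144°
tan(βl) = -0.721
Z_in = Z_0·(Z_L + jZ_0·tanβl)/(Z_0 + jZ_L·tanβl) = 34.7 + j95.9 Ω
Γ_s = (Z_in − Z_s)/(Z_in + Z_s) = (-15.3 + j95.9)/(84.7 + j95.9), |Γ_s| = 0.759

|Γ| ≈ 0.759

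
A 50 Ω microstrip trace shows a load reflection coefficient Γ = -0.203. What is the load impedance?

Z_L ≈ 33.1 Ω

Z_L = Z_0·(1 + Γ)/(1 − Γ) = 50·(0.797)/(1.2)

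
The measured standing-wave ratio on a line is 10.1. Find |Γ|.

|Γ| ≈ 0.82

|Γ| = (S − 1)/(S + 1) = (10.1 − 1)/(10.1 + 1) = 9.1/11.1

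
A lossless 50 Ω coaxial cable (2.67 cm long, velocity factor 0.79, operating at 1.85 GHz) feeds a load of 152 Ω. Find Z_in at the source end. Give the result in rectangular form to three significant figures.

Z_in ≈ 17.5 − j11.8 Ω

λ = v/f = 0.79·c / 1.85 GHz = 0.128 m
βl = 2π·l/λ = 2π × 0.208 = 75°
tan(βl) = tan(75°) = 3.74
Z_in = Z_0·(Z_L + jZ_0·tanβl)/(Z_0 + jZ_L·tanβl)
     = 50·(152 + j187)/(50 + j568)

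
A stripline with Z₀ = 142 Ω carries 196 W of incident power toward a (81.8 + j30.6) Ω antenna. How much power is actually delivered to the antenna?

P_delivered ≈ 178 W

|Γ| = |(-60.2 + j30.6)/(223.8 + j30.6)| = 0.299
|Γ|² = 0.0894
P_refl = |Γ|²·P_inc = 17.5 W, P_del = (1 − |Γ|²)·P_inc = 178 W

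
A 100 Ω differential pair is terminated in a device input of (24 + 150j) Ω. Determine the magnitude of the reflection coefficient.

|Γ| ≈ 0.864

Γ = (Z_L − Z_0)/(Z_L + Z_0) = (-76 + j150)/(124 + j150)
|Γ| = 168/195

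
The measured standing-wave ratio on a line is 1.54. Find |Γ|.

|Γ| = (S − 1)/(S + 1) = (1.54 − 1)/(1.54 + 1) = 0.54/2.54

|Γ| ≈ 0.213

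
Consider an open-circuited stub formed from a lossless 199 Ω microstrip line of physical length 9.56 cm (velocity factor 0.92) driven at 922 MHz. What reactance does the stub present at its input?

λ = v/f = 0.92·c / 922 MHz = 0.299 m
βl = 2π·l/λ = 2π × 0.319 = 115°
tan(βl) = -2.15
For an open-circuited stub, Z_in = −jZ_0·cot(βl) = −jZ_0/tan(βl)

X_in ≈ 92.7 Ω (inductive)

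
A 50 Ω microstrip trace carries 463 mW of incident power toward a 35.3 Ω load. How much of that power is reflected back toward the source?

P_reflected ≈ 13.8 mW

Γ = (35.3 − 50)/(35.3 + 50) = -0.172
|Γ|² = 0.0297
P_refl = |Γ|²·P_inc = 13.8 mW, P_del = (1 − |Γ|²)·P_inc = 449 mW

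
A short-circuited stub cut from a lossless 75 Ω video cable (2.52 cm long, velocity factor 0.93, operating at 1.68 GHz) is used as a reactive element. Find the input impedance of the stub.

λ = v/f = 0.93·c / 1.68 GHz = 0.166 m
βl = 2π·l/λ = 2π × 0.152 = 54.6°
tan(βl) = 1.41
For a short-circuited stub, Z_in = jZ_0·tan(βl)

Z_in ≈ +j106 Ω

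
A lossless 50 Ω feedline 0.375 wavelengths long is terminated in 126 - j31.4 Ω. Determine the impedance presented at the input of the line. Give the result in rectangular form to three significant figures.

βl = 2π × 0.375 = 135°
tan(βl) = tan(135°) = -1
Z_in = Z_0·(Z_L + jZ_0·tanβl)/(Z_0 + jZ_L·tanβl)
     = 50·(126 − j81.4)/(18.6 − j126)

Z_in ≈ 38.8 + j44.3 Ω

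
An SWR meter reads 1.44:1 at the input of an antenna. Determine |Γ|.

|Γ| ≈ 0.18

|Γ| = (S − 1)/(S + 1) = (1.44 − 1)/(1.44 + 1) = 0.44/2.44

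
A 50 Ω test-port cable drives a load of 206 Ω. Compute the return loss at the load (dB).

RL ≈ 4.3 dB

Γ = (206 − 50)/(206 + 50) = 0.609
RL = −20·log₁₀|Γ| = −20·log₁₀(0.609)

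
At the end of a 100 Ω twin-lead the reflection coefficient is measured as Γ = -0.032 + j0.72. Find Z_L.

Z_L ≈ 30.4 + j90.9 Ω

Z_L = Z_0·(1 + Γ)/(1 − Γ) = 100·(0.968 + j0.72)/(1.03 − j0.72)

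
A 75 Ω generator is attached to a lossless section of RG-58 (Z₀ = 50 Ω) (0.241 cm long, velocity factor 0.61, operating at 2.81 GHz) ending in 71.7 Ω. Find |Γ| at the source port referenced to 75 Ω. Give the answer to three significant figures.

|Γ| ≈ 0.0926

λ = v/f = 0.61·c / 2.81 GHz = 0.0651 m
βl = 2π·l/λ = 2π × 0.037 = 13.3°
tan(βl) = 0.237
Z_in = Z_0·(Z_L + jZ_0·tanβl)/(Z_0 + jZ_L·tanβl) = 67.9 − j11.2 Ω
Γ_s = (Z_in − Z_s)/(Z_in + Z_s) = (-7.11 − j11.2)/(143 − j11.2), |Γ_s| = 0.0926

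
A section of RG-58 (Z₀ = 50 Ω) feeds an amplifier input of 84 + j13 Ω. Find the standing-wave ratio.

VSWR ≈ 1.74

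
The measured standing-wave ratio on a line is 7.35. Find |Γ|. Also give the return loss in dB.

|Γ| ≈ 0.76; return loss ≈ 2.38 dB

|Γ| = (S − 1)/(S + 1) = (7.35 − 1)/(7.35 + 1) = 6.35/8.35
RL = −20·log₁₀|Γ| = −20·log₁₀(0.76)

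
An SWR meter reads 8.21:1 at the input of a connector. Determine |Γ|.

|Γ| ≈ 0.783

|Γ| = (S − 1)/(S + 1) = (8.21 − 1)/(8.21 + 1) = 7.21/9.21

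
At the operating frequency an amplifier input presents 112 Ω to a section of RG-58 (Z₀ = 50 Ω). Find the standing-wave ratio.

VSWR ≈ 2.24

Γ = (112 − 50)/(112 + 50) = 0.383
VSWR = (1 + 0.383)/(1 − 0.383)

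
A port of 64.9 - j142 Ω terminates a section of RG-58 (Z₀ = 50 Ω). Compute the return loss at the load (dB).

RL ≈ 2.14 dB

Γ = (14.9 − j142)/(114.9 − j142), |Γ| = 0.782
RL = −20·log₁₀|Γ| = −20·log₁₀(0.782)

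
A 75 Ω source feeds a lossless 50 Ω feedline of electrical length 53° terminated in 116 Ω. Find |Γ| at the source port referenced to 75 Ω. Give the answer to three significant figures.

|Γ| ≈ 0.48

tan(βl) = 1.33
Z_in = Z_0·(Z_L + jZ_0·tanβl)/(Z_0 + jZ_L·tanβl) = 30.6 − j27.7 Ω
Γ_s = (Z_in − Z_s)/(Z_in + Z_s) = (-44.4 − j27.7)/(106 − j27.7), |Γ_s| = 0.48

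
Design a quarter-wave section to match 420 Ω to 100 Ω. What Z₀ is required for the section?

Z_qwt ≈ 205 Ω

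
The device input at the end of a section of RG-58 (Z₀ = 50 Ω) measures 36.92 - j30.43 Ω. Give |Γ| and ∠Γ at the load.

Γ = (Z_L − Z_0)/(Z_L + Z_0) = (-13.08 − j30.43)/(86.92 − j30.43)
|Γ| = 33.1/92.1 = 0.36

Γ ≈ 0.36 ∠ -94°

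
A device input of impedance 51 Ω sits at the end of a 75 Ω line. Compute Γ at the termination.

Γ = (Z_L − Z_0)/(Z_L + Z_0) = (51 − 75)/(51 + 75) = -24/126

Γ = -0.19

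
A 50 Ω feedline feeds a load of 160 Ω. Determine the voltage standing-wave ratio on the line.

VSWR ≈ 3.2

Γ = (160 − 50)/(160 + 50) = 0.524
VSWR = (1 + 0.524)/(1 − 0.524)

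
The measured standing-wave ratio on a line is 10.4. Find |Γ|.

|Γ| ≈ 0.825

|Γ| = (S − 1)/(S + 1) = (10.4 − 1)/(10.4 + 1) = 9.4/11.4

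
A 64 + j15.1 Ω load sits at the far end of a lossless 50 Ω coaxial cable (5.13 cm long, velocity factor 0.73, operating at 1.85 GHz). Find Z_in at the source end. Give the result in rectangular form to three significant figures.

Z_in ≈ 47.6 + j17.6 Ω

λ = v/f = 0.73·c / 1.85 GHz = 0.118 m
βl = 2π·l/λ = 2π × 0.433 = 156°
tan(βl) = tan(156°) = -0.445
Z_in = Z_0·(Z_L + jZ_0·tanβl)/(Z_0 + jZ_L·tanβl)
     = 50·(64 − j7.15)/(56.7 − j28.5)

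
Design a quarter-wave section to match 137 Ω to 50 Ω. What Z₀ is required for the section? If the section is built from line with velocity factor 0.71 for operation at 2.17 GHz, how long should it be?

Z_qwt = √(Z_0·R_L) = √(50 × 137) = √6850
λ = 0.71·c/f = 0.0982 m, so l = λ/4 = 0.0245 m

Z_qwt ≈ 82.8 Ω; length ≈ 2.45 cm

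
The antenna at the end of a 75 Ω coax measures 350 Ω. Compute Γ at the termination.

Γ = (Z_L − Z_0)/(Z_L + Z_0) = (350 − 75)/(350 + 75) = 275/425

Γ = 0.647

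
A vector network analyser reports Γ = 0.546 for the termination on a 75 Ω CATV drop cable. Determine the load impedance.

Z_L ≈ 255 Ω

Z_L = Z_0·(1 + Γ)/(1 − Γ) = 75·(1.55)/(0.454)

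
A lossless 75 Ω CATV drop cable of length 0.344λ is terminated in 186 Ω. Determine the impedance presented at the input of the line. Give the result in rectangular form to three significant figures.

Z_in ≈ 40.9 + j39.2 Ω

βl = 2π × 0.344 = 124°
tan(βl) = tan(124°) = -1.49
Z_in = Z_0·(Z_L + jZ_0·tanβl)/(Z_0 + jZ_L·tanβl)
     = 75·(186 − j112)/(75 − j277)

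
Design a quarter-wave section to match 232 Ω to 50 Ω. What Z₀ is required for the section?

Z_qwt = √(Z_0·R_L) = √(50 × 232) = √11600

Z_qwt ≈ 108 Ω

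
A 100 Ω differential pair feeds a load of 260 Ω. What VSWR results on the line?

VSWR ≈ 2.6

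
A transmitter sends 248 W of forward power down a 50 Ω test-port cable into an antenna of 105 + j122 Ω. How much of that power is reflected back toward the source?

P_reflected ≈ 114 W

|Γ| = |(55 + j122)/(155 + j122)| = 0.678
|Γ|² = 0.46
P_refl = |Γ|²·P_inc = 114 W, P_del = (1 − |Γ|²)·P_inc = 134 W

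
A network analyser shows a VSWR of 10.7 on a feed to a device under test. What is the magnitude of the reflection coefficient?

|Γ| ≈ 0.829

|Γ| = (S − 1)/(S + 1) = (10.7 − 1)/(10.7 + 1) = 9.7/11.7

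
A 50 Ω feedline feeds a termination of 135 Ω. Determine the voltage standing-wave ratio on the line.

Γ = (135 − 50)/(135 + 50) = 0.459
VSWR = (1 + 0.459)/(1 − 0.459)

VSWR ≈ 2.7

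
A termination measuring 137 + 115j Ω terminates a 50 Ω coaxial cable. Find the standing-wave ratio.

VSWR ≈ 4.83

Γ = (Z_L − Z_0)/(Z_L + Z_0) = (87 + j115)/(187 + j115)
|Γ| = 144/220 = 0.657
VSWR = (1 + |Γ|)/(1 − |Γ|) = 1.66/0.343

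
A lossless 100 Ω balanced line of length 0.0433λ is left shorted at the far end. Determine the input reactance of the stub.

βl = 2π × 0.0433 = 15.6°
tan(βl) = 0.279
For a shorted stub, Z_in = jZ_0·tan(βl)

X_in ≈ 27.9 Ω (inductive)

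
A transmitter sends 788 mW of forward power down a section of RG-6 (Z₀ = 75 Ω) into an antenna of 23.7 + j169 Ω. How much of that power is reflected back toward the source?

|Γ| = |(-51.3 + j169)/(98.7 + j169)| = 0.902
|Γ|² = 0.814
P_refl = |Γ|²·P_inc = 642 mW, P_del = (1 − |Γ|²)·P_inc = 146 mW

P_reflected ≈ 642 mW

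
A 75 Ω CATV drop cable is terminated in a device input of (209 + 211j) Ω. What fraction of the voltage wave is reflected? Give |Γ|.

Γ = (Z_L − Z_0)/(Z_L + Z_0) = (134 + j211)/(284 + j211)
|Γ| = 250/354

|Γ| ≈ 0.706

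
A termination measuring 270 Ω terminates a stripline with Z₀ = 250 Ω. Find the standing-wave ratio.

VSWR ≈ 1.08

Γ = (270 − 250)/(270 + 250) = 0.0385
VSWR = (1 + 0.0385)/(1 − 0.0385)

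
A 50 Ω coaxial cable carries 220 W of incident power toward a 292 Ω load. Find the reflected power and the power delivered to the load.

P_reflected ≈ 110 W; P_delivered ≈ 110 W

Γ = (292 − 50)/(292 + 50) = 0.708
|Γ|² = 0.501
P_refl = |Γ|²·P_inc = 110 W, P_del = (1 − |Γ|²)·P_inc = 110 W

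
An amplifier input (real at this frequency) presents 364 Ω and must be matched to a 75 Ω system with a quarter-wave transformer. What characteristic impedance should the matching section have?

Z_qwt ≈ 165 Ω

Z_qwt = √(Z_0·R_L) = √(75 × 364) = √27300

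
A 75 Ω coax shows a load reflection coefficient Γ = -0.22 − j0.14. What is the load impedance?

Z_L ≈ 46.4 − j13.9 Ω

Z_L = Z_0·(1 + Γ)/(1 − Γ) = 75·(0.78 − j0.14)/(1.22 + j0.14)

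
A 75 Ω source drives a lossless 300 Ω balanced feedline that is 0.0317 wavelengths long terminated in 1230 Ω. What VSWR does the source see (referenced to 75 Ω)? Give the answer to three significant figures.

βl = 2π × 0.0317 = 11.4°
tan(βl) = 0.202
Z_in = Z_0·(Z_L + jZ_0·tanβl)/(Z_0 + jZ_L·tanβl) = 760 − j568 Ω
Γ_s = (Z_in − Z_s)/(Z_in + Z_s) = (685 − j568)/(835 − j568), |Γ_s| = 0.881
VSWR = (1 + |Γ_s|)/(1 − |Γ_s|)

VSWR ≈ 15.8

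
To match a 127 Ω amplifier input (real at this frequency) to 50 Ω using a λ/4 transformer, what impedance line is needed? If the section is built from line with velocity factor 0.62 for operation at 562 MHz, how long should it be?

Z_qwt = √(Z_0·R_L) = √(50 × 127) = √6350
λ = 0.62·c/f = 0.331 m, so l = λ/4 = 0.0827 m

Z_qwt ≈ 79.7 Ω; length ≈ 8.27 cm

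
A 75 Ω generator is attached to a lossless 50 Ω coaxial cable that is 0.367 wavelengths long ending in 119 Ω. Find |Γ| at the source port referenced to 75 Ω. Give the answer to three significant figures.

|Γ| ≈ 0.467

βl = 2π × 0.367 = 132°
tan(βl) = -1.11
Z_in = Z_0·(Z_L + jZ_0·tanβl)/(Z_0 + jZ_L·tanβl) = 33.4 + j32.5 Ω
Γ_s = (Z_in − Z_s)/(Z_in + Z_s) = (-41.6 + j32.5)/(108 + j32.5), |Γ_s| = 0.467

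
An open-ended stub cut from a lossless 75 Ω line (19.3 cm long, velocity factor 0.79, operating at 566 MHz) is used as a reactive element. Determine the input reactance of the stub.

λ = v/f = 0.79·c / 566 MHz = 0.419 m
βl = 2π·l/λ = 2π × 0.461 = 166°
tan(βl) = -0.251
For an open-ended stub, Z_in = −jZ_0·cot(βl) = −jZ_0/tan(βl)

X_in ≈ 299 Ω (inductive)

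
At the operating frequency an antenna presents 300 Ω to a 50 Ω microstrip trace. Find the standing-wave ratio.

VSWR ≈ 6

Γ = (300 − 50)/(300 + 50) = 0.714
VSWR = (1 + 0.714)/(1 − 0.714)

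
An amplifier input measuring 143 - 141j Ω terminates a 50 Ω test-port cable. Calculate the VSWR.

Γ = (Z_L − Z_0)/(Z_L + Z_0) = (93 − j141)/(193 − j141)
|Γ| = 169/239 = 0.707
VSWR = (1 + |Γ|)/(1 − |Γ|) = 1.71/0.293

VSWR ≈ 5.82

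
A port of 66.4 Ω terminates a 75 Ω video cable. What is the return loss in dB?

RL ≈ 24.3 dB

Γ = (66.4 − 75)/(66.4 + 75) = -0.0608
RL = −20·log₁₀|Γ| = −20·log₁₀(0.0608)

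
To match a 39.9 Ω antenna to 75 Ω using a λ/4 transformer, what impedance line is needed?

Z_qwt ≈ 54.7 Ω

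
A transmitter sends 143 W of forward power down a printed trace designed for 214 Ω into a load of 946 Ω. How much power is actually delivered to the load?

P_delivered ≈ 86.1 W

Γ = (946 − 214)/(946 + 214) = 0.631
|Γ|² = 0.398
P_refl = |Γ|²·P_inc = 56.9 W, P_del = (1 − |Γ|²)·P_inc = 86.1 W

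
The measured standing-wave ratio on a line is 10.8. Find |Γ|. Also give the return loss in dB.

|Γ| ≈ 0.831; return loss ≈ 1.61 dB

|Γ| = (S − 1)/(S + 1) = (10.8 − 1)/(10.8 + 1) = 9.8/11.8
RL = −20·log₁₀|Γ| = −20·log₁₀(0.831)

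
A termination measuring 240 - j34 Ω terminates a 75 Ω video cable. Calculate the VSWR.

Γ = (Z_L − Z_0)/(Z_L + Z_0) = (165 − j34)/(315 − j34)
|Γ| = 168/317 = 0.532
VSWR = (1 + |Γ|)/(1 − |Γ|) = 1.53/0.468

VSWR ≈ 3.27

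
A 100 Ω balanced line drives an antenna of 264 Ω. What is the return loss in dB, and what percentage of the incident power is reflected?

Γ = (264 − 100)/(264 + 100) = 0.451
RL = −20·log₁₀(0.451) = 6.93 dB
P_refl/P_inc = |Γ|² = 0.203

RL ≈ 6.93 dB; 20.3% of incident power reflected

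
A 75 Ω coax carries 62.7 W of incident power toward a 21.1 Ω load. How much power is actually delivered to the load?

Γ = (21.1 − 75)/(21.1 + 75) = -0.561
|Γ|² = 0.315
P_refl = |Γ|²·P_inc = 19.7 W, P_del = (1 − |Γ|²)·P_inc = 43 W

P_delivered ≈ 43 W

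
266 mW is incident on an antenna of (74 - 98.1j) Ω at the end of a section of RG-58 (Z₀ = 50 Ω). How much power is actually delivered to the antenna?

|Γ| = |(24 − j98.1)/(124 − j98.1)| = 0.639
|Γ|² = 0.408
P_refl = |Γ|²·P_inc = 109 mW, P_del = (1 − |Γ|²)·P_inc = 157 mW

P_delivered ≈ 157 mW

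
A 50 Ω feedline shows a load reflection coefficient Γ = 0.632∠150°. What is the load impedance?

Z_L = Z_0·(1 + Γ)/(1 − Γ) = 50·(0.453 + j0.316)/(1.55 − j0.316)

Z_L ≈ 12 + j12.7 Ω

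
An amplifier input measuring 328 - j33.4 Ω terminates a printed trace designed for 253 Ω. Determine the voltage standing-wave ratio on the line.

VSWR ≈ 1.33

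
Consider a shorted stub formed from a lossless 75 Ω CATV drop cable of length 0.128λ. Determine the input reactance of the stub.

βl = 2π × 0.128 = 46.1°
tan(βl) = 1.04
For a shorted stub, Z_in = jZ_0·tan(βl)

X_in ≈ 77.9 Ω (inductive)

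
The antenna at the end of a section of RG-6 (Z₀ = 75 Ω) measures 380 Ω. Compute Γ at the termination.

Γ = (Z_L − Z_0)/(Z_L + Z_0) = (380 − 75)/(380 + 75) = 305/455

Γ = 0.67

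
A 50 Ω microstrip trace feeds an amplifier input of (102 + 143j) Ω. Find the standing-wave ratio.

VSWR ≈ 6.38

Γ = (Z_L − Z_0)/(Z_L + Z_0) = (52 + j143)/(152 + j143)
|Γ| = 152/209 = 0.729
VSWR = (1 + |Γ|)/(1 − |Γ|) = 1.73/0.271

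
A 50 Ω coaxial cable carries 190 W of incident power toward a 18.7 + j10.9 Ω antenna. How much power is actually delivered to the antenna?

P_delivered ≈ 147 W

|Γ| = |(-31.3 + j10.9)/(68.7 + j10.9)| = 0.476
|Γ|² = 0.227
P_refl = |Γ|²·P_inc = 43.1 W, P_del = (1 − |Γ|²)·P_inc = 147 W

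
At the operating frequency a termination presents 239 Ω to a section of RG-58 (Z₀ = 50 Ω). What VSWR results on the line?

For a purely resistive load, VSWR = R_L/Z_0 or Z_0/R_L (whichever > 1) = 239/50

VSWR ≈ 4.78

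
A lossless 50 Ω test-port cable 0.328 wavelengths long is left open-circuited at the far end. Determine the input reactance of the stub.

βl = 2π × 0.328 = 118°
tan(βl) = -1.87
For an open-circuited stub, Z_in = −jZ_0·cot(βl) = −jZ_0/tan(βl)

X_in ≈ 26.7 Ω (inductive)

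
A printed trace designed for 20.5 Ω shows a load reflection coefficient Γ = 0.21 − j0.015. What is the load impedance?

Z_L ≈ 31.4 − j0.985 Ω

Z_L = Z_0·(1 + Γ)/(1 − Γ) = 20.5·(1.21 − j0.015)/(0.79 + j0.015)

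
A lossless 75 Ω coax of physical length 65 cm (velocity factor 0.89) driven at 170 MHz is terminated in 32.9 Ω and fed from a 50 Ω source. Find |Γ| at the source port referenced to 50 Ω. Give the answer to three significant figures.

|Γ| ≈ 0.357

λ = v/f = 0.89·c / 170 MHz = 1.57 m
βl = 2π·l/λ = 2π × 0.414 = 149°
tan(βl) = -0.601
Z_in = Z_0·(Z_L + jZ_0·tanβl)/(Z_0 + jZ_L·tanβl) = 41.9 − j34 Ω
Γ_s = (Z_in − Z_s)/(Z_in + Z_s) = (-8.12 − j34)/(91.9 − j34), |Γ_s| = 0.357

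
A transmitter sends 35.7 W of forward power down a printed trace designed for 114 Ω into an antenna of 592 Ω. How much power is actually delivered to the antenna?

Γ = (592 − 114)/(592 + 114) = 0.677
|Γ|² = 0.458
P_refl = |Γ|²·P_inc = 16.4 W, P_del = (1 − |Γ|²)·P_inc = 19.3 W

P_delivered ≈ 19.3 W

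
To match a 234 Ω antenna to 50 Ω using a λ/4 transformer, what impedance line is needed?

Z_qwt ≈ 108 Ω

Z_qwt = √(Z_0·R_L) = √(50 × 234) = √11700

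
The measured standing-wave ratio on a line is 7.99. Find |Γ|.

|Γ| ≈ 0.778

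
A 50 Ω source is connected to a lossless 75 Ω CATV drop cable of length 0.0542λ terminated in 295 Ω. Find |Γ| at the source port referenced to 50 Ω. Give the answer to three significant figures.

βl = 2π × 0.0542 = 19.5°
tan(βl) = 0.354
Z_in = Z_0·(Z_L + jZ_0·tanβl)/(Z_0 + jZ_L·tanβl) = 113 − j131 Ω
Γ_s = (Z_in − Z_s)/(Z_in + Z_s) = (62.8 − j131)/(163 − j131), |Γ_s| = 0.695

|Γ| ≈ 0.695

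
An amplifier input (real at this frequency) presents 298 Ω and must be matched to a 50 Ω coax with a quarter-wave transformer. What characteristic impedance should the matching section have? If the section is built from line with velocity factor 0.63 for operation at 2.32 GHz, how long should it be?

Z_qwt = √(Z_0·R_L) = √(50 × 298) = √14900
λ = 0.63·c/f = 0.0815 m, so l = λ/4 = 0.0204 m

Z_qwt ≈ 122 Ω; length ≈ 2.04 cm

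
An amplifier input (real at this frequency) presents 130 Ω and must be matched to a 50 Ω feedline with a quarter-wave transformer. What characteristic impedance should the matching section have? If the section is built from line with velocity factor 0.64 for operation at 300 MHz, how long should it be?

Z_qwt = √(Z_0·R_L) = √(50 × 130) = √6500
λ = 0.64·c/f = 0.64 m, so l = λ/4 = 0.16 m

Z_qwt ≈ 80.6 Ω; length ≈ 16 cm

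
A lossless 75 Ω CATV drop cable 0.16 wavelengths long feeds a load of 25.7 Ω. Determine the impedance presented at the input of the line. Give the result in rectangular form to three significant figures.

Z_in ≈ 69.3 + j80.8 Ω

βl = 2π × 0.16 = 57.6°
tan(βl) = tan(57.6°) = 1.58
Z_in = Z_0·(Z_L + jZ_0·tanβl)/(Z_0 + jZ_L·tanβl)
     = 75·(25.7 + j118)/(75 + j40.5)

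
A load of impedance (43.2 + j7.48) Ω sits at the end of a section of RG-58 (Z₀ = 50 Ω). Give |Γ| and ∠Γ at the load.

Γ = (Z_L − Z_0)/(Z_L + Z_0) = (-6.8 + j7.48)/(93.2 + j7.48)
|Γ| = 10.1/93.5 = 0.108

Γ ≈ 0.108 ∠ 128°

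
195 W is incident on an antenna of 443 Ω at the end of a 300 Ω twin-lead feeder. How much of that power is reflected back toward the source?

P_reflected ≈ 7.22 W

Γ = (443 − 300)/(443 + 300) = 0.192
|Γ|² = 0.037
P_refl = |Γ|²·P_inc = 7.22 W, P_del = (1 − |Γ|²)·P_inc = 188 W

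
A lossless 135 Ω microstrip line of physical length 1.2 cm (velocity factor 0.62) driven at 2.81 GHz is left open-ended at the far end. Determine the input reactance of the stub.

X_in ≈ -62.2 Ω (capacitive)

λ = v/f = 0.62·c / 2.81 GHz = 0.0662 m
βl = 2π·l/λ = 2π × 0.181 = 65.3°
tan(βl) = 2.17
For an open-ended stub, Z_in = −jZ_0·cot(βl) = −jZ_0/tan(βl)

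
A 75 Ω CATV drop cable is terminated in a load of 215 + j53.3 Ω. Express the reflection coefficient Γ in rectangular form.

Γ = (Z_L − Z_0)/(Z_L + Z_0) = (140 + j53.3)/(290 + j53.3)

Γ ≈ 0.5 + j0.092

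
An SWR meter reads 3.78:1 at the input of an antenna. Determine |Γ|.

|Γ| ≈ 0.582

|Γ| = (S − 1)/(S + 1) = (3.78 − 1)/(3.78 + 1) = 2.78/4.78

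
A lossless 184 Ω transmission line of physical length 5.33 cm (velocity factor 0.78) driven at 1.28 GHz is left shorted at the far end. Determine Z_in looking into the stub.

Z_in ≈ −j689 Ω

λ = v/f = 0.78·c / 1.28 GHz = 0.183 m
βl = 2π·l/λ = 2π × 0.292 = 105°
tan(βl) = -3.74
For a shorted stub, Z_in = jZ_0·tan(βl)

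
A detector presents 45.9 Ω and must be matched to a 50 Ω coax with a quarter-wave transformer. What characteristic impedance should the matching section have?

Z_qwt ≈ 47.9 Ω

Z_qwt = √(Z_0·R_L) = √(50 × 45.9) = √2295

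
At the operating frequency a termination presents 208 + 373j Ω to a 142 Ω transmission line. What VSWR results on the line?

VSWR ≈ 6.71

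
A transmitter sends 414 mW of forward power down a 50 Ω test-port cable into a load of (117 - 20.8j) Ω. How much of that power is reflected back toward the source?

|Γ| = |(67 − j20.8)/(167 − j20.8)| = 0.417
|Γ|² = 0.174
P_refl = |Γ|²·P_inc = 71.9 mW, P_del = (1 − |Γ|²)·P_inc = 342 mW

P_reflected ≈ 71.9 mW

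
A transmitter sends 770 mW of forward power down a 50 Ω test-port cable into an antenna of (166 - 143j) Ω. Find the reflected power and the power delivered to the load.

|Γ| = |(116 − j143)/(216 − j143)| = 0.711
|Γ|² = 0.505
P_refl = |Γ|²·P_inc = 389 mW, P_del = (1 − |Γ|²)·P_inc = 381 mW

P_reflected ≈ 389 mW; P_delivered ≈ 381 mW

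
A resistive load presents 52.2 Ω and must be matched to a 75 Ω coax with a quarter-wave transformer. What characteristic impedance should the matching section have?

Z_qwt ≈ 62.6 Ω

Z_qwt = √(Z_0·R_L) = √(75 × 52.2) = √3915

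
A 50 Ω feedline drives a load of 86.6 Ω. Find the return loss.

Γ = (86.6 − 50)/(86.6 + 50) = 0.268
RL = −20·log₁₀|Γ| = −20·log₁₀(0.268)

RL ≈ 11.4 dB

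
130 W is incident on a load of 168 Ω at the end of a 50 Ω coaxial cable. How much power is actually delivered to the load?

P_delivered ≈ 91.9 W

Γ = (168 − 50)/(168 + 50) = 0.541
|Γ|² = 0.293
P_refl = |Γ|²·P_inc = 38.1 W, P_del = (1 − |Γ|²)·P_inc = 91.9 W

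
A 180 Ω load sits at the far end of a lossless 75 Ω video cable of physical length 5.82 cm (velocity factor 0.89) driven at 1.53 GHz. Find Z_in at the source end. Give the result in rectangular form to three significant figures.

λ = v/f = 0.89·c / 1.53 GHz = 0.175 m
βl = 2π·l/λ = 2π × 0.334 = 120°
tan(βl) = tan(120°) = -1.73
Z_in = Z_0·(Z_L + jZ_0·tanβl)/(Z_0 + jZ_L·tanβl)
     = 75·(180 − j130)/(75 − j311)

Z_in ≈ 39.4 + j33.9 Ω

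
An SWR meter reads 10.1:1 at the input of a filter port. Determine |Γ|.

|Γ| ≈ 0.82

|Γ| = (S − 1)/(S + 1) = (10.1 − 1)/(10.1 + 1) = 9.1/11.1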